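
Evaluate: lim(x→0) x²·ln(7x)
This is a 0·∞ indeterminate form.

Rewrite 0·∞ as a quotient (0/0 or ∞/∞ form), then apply L'Hôpital's rule:
  lim(x→0) x²·ln(7x) = 0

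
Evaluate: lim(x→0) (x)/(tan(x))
This is a 0/0 indeterminate form.

Apply L'Hôpital's rule: differentiate numerator and denominator separately.
  f(x) = x   ⇒   f'(x) = 1
  g(x) = tan(x)   ⇒   g'(x) = tan(x)^2 + 1
  lim(x→0) f'(x)/g'(x) = lim(x→0) (1)/(tan(x)^2 + 1)
  = 1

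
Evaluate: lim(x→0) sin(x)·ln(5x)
This is a 0·∞ indeterminate form.

Rewrite 0·∞ as a quotient (0/0 or ∞/∞ form), then apply L'Hôpital's rule:
  lim(x→0) sin(x)·ln(5x) = 0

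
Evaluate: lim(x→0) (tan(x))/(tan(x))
This is a 0/0 indeterminate form.

Apply L'Hôpital's rule: differentiate numerator and denominator separately.
  f(x) = tan(x)   ⇒   f'(x) = tan(x)^2 + 1
  g(x) = tan(x)   ⇒   g'(x) = tan(x)^2 + 1
  lim(x→0) f'(x)/g'(x) = lim(x→0) (tan(x)^2 + 1)/(tan(x)^2 + 1)
  = 1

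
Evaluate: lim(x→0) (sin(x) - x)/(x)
This is a 0/0 indeterminate form.

Apply L'Hôpital's rule: differentiate numerator and denominator separately.
  f(x) = -x + sin(x)   ⇒   f'(x) = cos(x) - 1
  g(x) = x   ⇒   g'(x) = 1
  lim(x→0) f'(x)/g'(x) = lim(x→0) (cos(x) - 1)/(1)
  = 0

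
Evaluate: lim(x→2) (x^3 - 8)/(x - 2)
This is a standard limit.

Factor or rationalize the expression:
  lim(x→2) (x^3 - 8)/(x - 2) = 12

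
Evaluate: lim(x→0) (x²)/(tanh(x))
This is a 0/0 indeterminate form.

Apply L'Hôpital's rule: differentiate numerator and denominator separately.
  f(x) = x^2   ⇒   f'(x) = 2·x
  g(x) = tanh(x)   ⇒   g'(x) = 1 - tanh(x)^2
  lim(x→0) f'(x)/g'(x) = lim(x→0) (2·x)/(1 - tanh(x)^2)
  = 0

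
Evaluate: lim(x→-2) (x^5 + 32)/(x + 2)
This is a standard limit.

Factor or rationalize the expression:
  lim(x→-2) (x^5 + 32)/(x + 2) = 80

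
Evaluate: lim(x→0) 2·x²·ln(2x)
This is a 0·∞ indeterminate form.

Rewrite 0·∞ as a quotient (0/0 or ∞/∞ form), then apply L'Hôpital's rule:
  lim(x→0) 2·x²·ln(2x) = 0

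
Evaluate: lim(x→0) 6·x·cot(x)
This is a 0·∞ indeterminate form.

Rewrite 0·∞ as a quotient (0/0 or ∞/∞ form), then apply L'Hôpital's rule:
  lim(x→0) 6·x·cot(x) = 6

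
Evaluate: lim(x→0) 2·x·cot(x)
This is a 0·∞ indeterminate form.

Rewrite 0·∞ as a quotient (0/0 or ∞/∞ form), then apply L'Hôpital's rule:
  lim(x→0) 2·x·cot(x) = 2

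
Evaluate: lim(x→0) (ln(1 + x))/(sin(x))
This is a 0/0 indeterminate form.

Apply L'Hôpital's rule: differentiate numerator and denominator separately.
  f(x) = ln(x + 1)   ⇒   f'(x) = 1/(x + 1)
  g(x) = sin(x)   ⇒   g'(x) = cos(x)
  lim(x→0) f'(x)/g'(x) = lim(x→0) (1/(x + 1))/(cos(x))
  = 1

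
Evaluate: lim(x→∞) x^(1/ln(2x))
This is an exponential indeterminate form.

For exponential indeterminate forms, take the natural log:
  Let L = lim(x→∞) x^(1/ln(2x))
  Then ln(L) = lim(x→∞) [exponent × ln(base)]
  Evaluate using L'Hôpital or standard limits, then exponentiate.
  L = e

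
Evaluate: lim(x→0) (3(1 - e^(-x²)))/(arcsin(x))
This is a 0/0 indeterminate form.

Apply L'Hôpital's rule: differentiate numerator and denominator separately.
  f(x) = 3 - 3·e^(-x^2)   ⇒   f'(x) = 6·x·e^(-x^2)
  g(x) = asin(x)   ⇒   g'(x) = 1/sqrt(1 - x^2)
  lim(x→0) f'(x)/g'(x) = lim(x→0) (6·x·e^(-x^2))/(1/sqrt(1 - x^2))
  = 0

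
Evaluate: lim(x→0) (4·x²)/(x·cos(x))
This is a 0/0 indeterminate form.

Apply L'Hôpital's rule: differentiate numerator and denominator separately.
  f(x) = 4·x^2   ⇒   f'(x) = 8·x
  g(x) = x·cos(x)   ⇒   g'(x) = -x·sin(x) + cos(x)
  lim(x→0) f'(x)/g'(x) = lim(x→0) (8·x)/(-x·sin(x) + cos(x))
  = 0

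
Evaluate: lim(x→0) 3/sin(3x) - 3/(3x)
This is an ∞-∞ indeterminate form.

Combine fractions or rationalize to convert ∞-∞ to 0/0 form:
  lim(x→0) 3/sin(3x) - 3/(3x) = 0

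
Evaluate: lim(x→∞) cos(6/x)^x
This is an exponential indeterminate form.

For exponential indeterminate forms, take the natural log:
  Let L = lim(x→∞) cos(6/x)^x
  Then ln(L) = lim(x→∞) [exponent × ln(base)]
  Evaluate using L'Hôpital or standard limits, then exponentiate.
  L = 1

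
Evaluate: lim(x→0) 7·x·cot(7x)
This is a 0·∞ indeterminate form.

Rewrite 0·∞ as a quotient (0/0 or ∞/∞ form), then apply L'Hôpital's rule:
  lim(x→0) 7·x·cot(7x) = 1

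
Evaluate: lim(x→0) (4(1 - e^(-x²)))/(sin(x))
This is a 0/0 indeterminate form.

Apply L'Hôpital's rule: differentiate numerator and denominator separately.
  f(x) = 4 - 4·e^(-x^2)   ⇒   f'(x) = 8·x·e^(-x^2)
  g(x) = sin(x)   ⇒   g'(x) = cos(x)
  lim(x→0) f'(x)/g'(x) = lim(x→0) (8·x·e^(-x^2))/(cos(x))
  = 0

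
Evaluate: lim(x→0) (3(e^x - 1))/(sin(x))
This is a 0/0 indeterminate form.

Apply L'Hôpital's rule: differentiate numerator and denominator separately.
  f(x) = 3·e^(x) - 3   ⇒   f'(x) = 3·e^(x)
  g(x) = sin(x)   ⇒   g'(x) = cos(x)
  lim(x→0) f'(x)/g'(x) = lim(x→0) (3·e^(x))/(cos(x))
  = 3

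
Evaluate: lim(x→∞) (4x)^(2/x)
This is an exponential indeterminate form.

For exponential indeterminate forms, take the natural log:
  Let L = lim(x→∞) (4x)^(2/x)
  Then ln(L) = lim(x→∞) [exponent × ln(base)]
  Evaluate using L'Hôpital or standard limits, then exponentiate.
  L = 1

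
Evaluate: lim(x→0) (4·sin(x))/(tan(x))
This is a 0/0 indeterminate form.

Apply L'Hôpital's rule: differentiate numerator and denominator separately.
  f(x) = 4·sin(x)   ⇒   f'(x) = 4·cos(x)
  g(x) = tan(x)   ⇒   g'(x) = tan(x)^2 + 1
  lim(x→0) f'(x)/g'(x) = lim(x→0) (4·cos(x))/(tan(x)^2 + 1)
  = 4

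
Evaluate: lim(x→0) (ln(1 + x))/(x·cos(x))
This is a 0/0 indeterminate form.

Apply L'Hôpital's rule: differentiate numerator and denominator separately.
  f(x) = ln(x + 1)   ⇒   f'(x) = 1/(x + 1)
  g(x) = x·cos(x)   ⇒   g'(x) = -x·sin(x) + cos(x)
  lim(x→0) f'(x)/g'(x) = lim(x→0) (1/(x + 1))/(-x·sin(x) + cos(x))
  = 1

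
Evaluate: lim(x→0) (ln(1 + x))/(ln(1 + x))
This is a 0/0 indeterminate form.

Apply L'Hôpital's rule: differentiate numerator and denominator separately.
  f(x) = ln(x + 1)   ⇒   f'(x) = 1/(x + 1)
  g(x) = ln(x + 1)   ⇒   g'(x) = 1/(x + 1)
  lim(x→0) f'(x)/g'(x) = lim(x→0) (1/(x + 1))/(1/(x + 1))
  = 1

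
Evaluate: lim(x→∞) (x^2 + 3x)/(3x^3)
This is an ∞/∞ indeterminate form.

Apply L'Hôpital's rule: differentiate numerator and denominator separately.
  f(x) = x^2 + 3·x   ⇒   f'(x) = 2·x + 3
  g(x) = 3·x^3   ⇒   g'(x) = 9·x^2
  lim(x→∞) f'(x)/g'(x) = lim(x→∞) (2·x + 3)/(9·x^2)
  = 0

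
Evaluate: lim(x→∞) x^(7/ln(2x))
This is an exponential indeterminate form.

For exponential indeterminate forms, take the natural log:
  Let L = lim(x→∞) x^(7/ln(2x))
  Then ln(L) = lim(x→∞) [exponent × ln(base)]
  Evaluate using L'Hôpital or standard limits, then exponentiate.
  L = e^(7)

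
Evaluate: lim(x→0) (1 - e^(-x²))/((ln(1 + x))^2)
This is a 0/0 indeterminate form.

Apply L'Hôpital's rule: differentiate numerator and denominator separately.
  f(x) = 1 - e^(-x^2)   ⇒   f'(x) = 2·x·e^(-x^2)
  g(x) = ln(x + 1)^2   ⇒   g'(x) = 2·ln(x + 1)/(x + 1)
  lim(x→0) f'(x)/g'(x) = lim(x→0) (2·x·e^(-x^2))/(2·ln(x + 1)/(x + 1))
  = 1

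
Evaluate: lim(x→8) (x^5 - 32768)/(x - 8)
This is a standard limit.

Factor or rationalize the expression:
  lim(x→8) (x^5 - 32768)/(x - 8) = 20480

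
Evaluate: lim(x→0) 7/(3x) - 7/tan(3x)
This is an ∞-∞ indeterminate form.

Combine fractions or rationalize to convert ∞-∞ to 0/0 form:
  lim(x→0) 7/(3x) - 7/tan(3x) = 0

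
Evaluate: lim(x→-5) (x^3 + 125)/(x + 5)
This is a standard limit.

Factor or rationalize the expression:
  lim(x→-5) (x^3 + 125)/(x + 5) = 75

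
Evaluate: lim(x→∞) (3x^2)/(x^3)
This is an ∞/∞ indeterminate form.

Apply L'Hôpital's rule: differentiate numerator and denominator separately.
  f(x) = 3·x^2   ⇒   f'(x) = 6·x
  g(x) = x^3   ⇒   g'(x) = 3·x^2
  lim(x→∞) f'(x)/g'(x) = lim(x→∞) (6·x)/(3·x^2)
  = 0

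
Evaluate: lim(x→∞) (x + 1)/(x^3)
This is an ∞/∞ indeterminate form.

Apply L'Hôpital's rule: differentiate numerator and denominator separately.
  f(x) = x + 1   ⇒   f'(x) = 1
  g(x) = x^3   ⇒   g'(x) = 3·x^2
  lim(x→∞) f'(x)/g'(x) = lim(x→∞) (1)/(3·x^2)
  = 0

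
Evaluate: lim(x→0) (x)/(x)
This is a 0/0 indeterminate form.

Apply L'Hôpital's rule: differentiate numerator and denominator separately.
  f(x) = x   ⇒   f'(x) = 1
  g(x) = x   ⇒   g'(x) = 1
  lim(x→0) f'(x)/g'(x) = lim(x→0) (1)/(1)
  = 1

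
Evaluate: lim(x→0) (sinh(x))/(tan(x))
This is a 0/0 indeterminate form.

Apply L'Hôpital's rule: differentiate numerator and denominator separately.
  f(x) = sinh(x)   ⇒   f'(x) = cosh(x)
  g(x) = tan(x)   ⇒   g'(x) = tan(x)^2 + 1
  lim(x→0) f'(x)/g'(x) = lim(x→0) (cosh(x))/(tan(x)^2 + 1)
  = 1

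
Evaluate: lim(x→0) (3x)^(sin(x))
This is an exponential indeterminate form.

For exponential indeterminate forms, take the natural log:
  Let L = lim(x→0) (3x)^(sin(x))
  Then ln(L) = lim(x→0) [exponent × ln(base)]
  Evaluate using L'Hôpital or standard limits, then exponentiate.
  L = 1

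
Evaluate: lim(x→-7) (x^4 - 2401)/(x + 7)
This is a standard limit.

Factor or rationalize the expression:
  lim(x→-7) (x^4 - 2401)/(x + 7) = -1372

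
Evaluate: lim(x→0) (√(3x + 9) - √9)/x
This is a standard limit.

Factor or rationalize the expression:
  lim(x→0) (√(3x + 9) - √9)/x = 1/2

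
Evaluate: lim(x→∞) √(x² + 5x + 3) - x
This is an ∞-∞ indeterminate form.

Combine fractions or rationalize to convert ∞-∞ to 0/0 form:
  lim(x→∞) √(x² + 5x + 3) - x = 5/2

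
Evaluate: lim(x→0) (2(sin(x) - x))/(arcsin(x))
This is a 0/0 indeterminate form.

Apply L'Hôpital's rule: differentiate numerator and denominator separately.
  f(x) = -2·x + 2·sin(x)   ⇒   f'(x) = 2·cos(x) - 2
  g(x) = asin(x)   ⇒   g'(x) = 1/sqrt(1 - x^2)
  lim(x→0) f'(x)/g'(x) = lim(x→0) (2·cos(x) - 2)/(1/sqrt(1 - x^2))
  = 0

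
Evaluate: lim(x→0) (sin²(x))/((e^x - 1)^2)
This is a 0/0 indeterminate form.

Apply L'Hôpital's rule: differentiate numerator and denominator separately.
  f(x) = sin(x)^2   ⇒   f'(x) = 2·sin(x)·cos(x)
  g(x) = (e^(x) - 1)^2   ⇒   g'(x) = 2·(e^(x) - 1)·e^(x)
  lim(x→0) f'(x)/g'(x) = lim(x→0) (2·sin(x)·cos(x))/(2·(e^(x) - 1)·e^(x))
  = 1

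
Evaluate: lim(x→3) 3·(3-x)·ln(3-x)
This is a 0·∞ indeterminate form.

Rewrite 0·∞ as a quotient (0/0 or ∞/∞ form), then apply L'Hôpital's rule:
  lim(x→3) 3·(3-x)·ln(3-x) = 0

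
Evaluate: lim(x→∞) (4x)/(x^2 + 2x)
This is an ∞/∞ indeterminate form.

Apply L'Hôpital's rule: differentiate numerator and denominator separately.
  f(x) = 4·x   ⇒   f'(x) = 4
  g(x) = x^2 + 2·x   ⇒   g'(x) = 2·x + 2
  lim(x→∞) f'(x)/g'(x) = lim(x→∞) (4)/(2·x + 2)
  = 0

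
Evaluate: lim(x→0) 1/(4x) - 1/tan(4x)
This is an ∞-∞ indeterminate form.

Combine fractions or rationalize to convert ∞-∞ to 0/0 form:
  lim(x→0) 1/(4x) - 1/tan(4x) = 0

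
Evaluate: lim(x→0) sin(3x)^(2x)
This is an exponential indeterminate form.

For exponential indeterminate forms, take the natural log:
  Let L = lim(x→0) sin(3x)^(2x)
  Then ln(L) = lim(x→0) [exponent × ln(base)]
  Evaluate using L'Hôpital or standard limits, then exponentiate.
  L = 1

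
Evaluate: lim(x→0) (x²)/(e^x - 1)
This is a 0/0 indeterminate form.

Apply L'Hôpital's rule: differentiate numerator and denominator separately.
  f(x) = x^2   ⇒   f'(x) = 2·x
  g(x) = e^(x) - 1   ⇒   g'(x) = e^(x)
  lim(x→0) f'(x)/g'(x) = lim(x→0) (2·x)/(e^(x))
  = 0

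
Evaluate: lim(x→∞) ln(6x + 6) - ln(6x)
This is an ∞-∞ indeterminate form.

Combine fractions or rationalize to convert ∞-∞ to 0/0 form:
  lim(x→∞) ln(6x + 6) - ln(6x) = 0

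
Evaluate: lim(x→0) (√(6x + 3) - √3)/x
This is a standard limit.

Factor or rationalize the expression:
  lim(x→0) (√(6x + 3) - √3)/x = sqrt(3)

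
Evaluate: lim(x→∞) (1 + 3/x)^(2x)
This is an exponential indeterminate form.

For exponential indeterminate forms, take the natural log:
  Let L = lim(x→∞) (1 + 3/x)^(2x)
  Then ln(L) = lim(x→∞) [exponent × ln(base)]
  Evaluate using L'Hôpital or standard limits, then exponentiate.
  L = e^(6)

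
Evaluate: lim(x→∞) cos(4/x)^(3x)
This is an exponential indeterminate form.

For exponential indeterminate forms, take the natural log:
  Let L = lim(x→∞) cos(4/x)^(3x)
  Then ln(L) = lim(x→∞) [exponent × ln(base)]
  Evaluate using L'Hôpital or standard limits, then exponentiate.
  L = 1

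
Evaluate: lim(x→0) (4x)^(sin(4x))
This is an exponential indeterminate form.

For exponential indeterminate forms, take the natural log:
  Let L = lim(x→0) (4x)^(sin(4x))
  Then ln(L) = lim(x→0) [exponent × ln(base)]
  Evaluate using L'Hôpital or standard limits, then exponentiate.
  L = 1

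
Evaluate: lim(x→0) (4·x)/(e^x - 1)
This is a 0/0 indeterminate form.

Apply L'Hôpital's rule: differentiate numerator and denominator separately.
  f(x) = 4·x   ⇒   f'(x) = 4
  g(x) = e^(x) - 1   ⇒   g'(x) = e^(x)
  lim(x→0) f'(x)/g'(x) = lim(x→0) (4)/(e^(x))
  = 4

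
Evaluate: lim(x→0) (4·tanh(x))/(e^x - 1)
This is a 0/0 indeterminate form.

Apply L'Hôpital's rule: differentiate numerator and denominator separately.
  f(x) = 4·tanh(x)   ⇒   f'(x) = 4 - 4·tanh(x)^2
  g(x) = e^(x) - 1   ⇒   g'(x) = e^(x)
  lim(x→0) f'(x)/g'(x) = lim(x→0) (4 - 4·tanh(x)^2)/(e^(x))
  = 4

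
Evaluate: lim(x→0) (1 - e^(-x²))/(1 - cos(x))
This is a 0/0 indeterminate form.

Apply L'Hôpital's rule: differentiate numerator and denominator separately.
  f(x) = 1 - e^(-x^2)   ⇒   f'(x) = 2·x·e^(-x^2)
  g(x) = 1 - cos(x)   ⇒   g'(x) = sin(x)
  lim(x→0) f'(x)/g'(x) = lim(x→0) (2·x·e^(-x^2))/(sin(x))
  = 2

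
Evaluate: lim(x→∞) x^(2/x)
This is an exponential indeterminate form.

For exponential indeterminate forms, take the natural log:
  Let L = lim(x→∞) x^(2/x)
  Then ln(L) = lim(x→∞) [exponent × ln(base)]
  Evaluate using L'Hôpital or standard limits, then exponentiate.
  L = 1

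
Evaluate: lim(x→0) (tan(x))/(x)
This is a 0/0 indeterminate form.

Apply L'Hôpital's rule: differentiate numerator and denominator separately.
  f(x) = tan(x)   ⇒   f'(x) = tan(x)^2 + 1
  g(x) = x   ⇒   g'(x) = 1
  lim(x→0) f'(x)/g'(x) = lim(x→0) (tan(x)^2 + 1)/(1)
  = 1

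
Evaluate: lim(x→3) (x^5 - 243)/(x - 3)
This is a standard limit.

Factor or rationalize the expression:
  lim(x→3) (x^5 - 243)/(x - 3) = 405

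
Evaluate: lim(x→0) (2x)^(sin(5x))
This is an exponential indeterminate form.

For exponential indeterminate forms, take the natural log:
  Let L = lim(x→0) (2x)^(sin(5x))
  Then ln(L) = lim(x→0) [exponent × ln(base)]
  Evaluate using L'Hôpital or standard limits, then exponentiate.
  L = 1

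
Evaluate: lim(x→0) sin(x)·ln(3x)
This is a 0·∞ indeterminate form.

Rewrite 0·∞ as a quotient (0/0 or ∞/∞ form), then apply L'Hôpital's rule:
  lim(x→0) sin(x)·ln(3x) = 0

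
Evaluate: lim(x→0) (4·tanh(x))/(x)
This is a 0/0 indeterminate form.

Apply L'Hôpital's rule: differentiate numerator and denominator separately.
  f(x) = 4·tanh(x)   ⇒   f'(x) = 4 - 4·tanh(x)^2
  g(x) = x   ⇒   g'(x) = 1
  lim(x→0) f'(x)/g'(x) = lim(x→0) (4 - 4·tanh(x)^2)/(1)
  = 4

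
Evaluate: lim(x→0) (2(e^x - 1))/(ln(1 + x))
This is a 0/0 indeterminate form.

Apply L'Hôpital's rule: differentiate numerator and denominator separately.
  f(x) = 2·e^(x) - 2   ⇒   f'(x) = 2·e^(x)
  g(x) = ln(x + 1)   ⇒   g'(x) = 1/(x + 1)
  lim(x→0) f'(x)/g'(x) = lim(x→0) (2·e^(x))/(1/(x + 1))
  = 2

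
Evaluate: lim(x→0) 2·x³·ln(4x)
This is a 0·∞ indeterminate form.

Rewrite 0·∞ as a quotient (0/0 or ∞/∞ form), then apply L'Hôpital's rule:
  lim(x→0) 2·x³·ln(4x) = 0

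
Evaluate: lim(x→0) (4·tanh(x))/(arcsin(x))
This is a 0/0 indeterminate form.

Apply L'Hôpital's rule: differentiate numerator and denominator separately.
  f(x) = 4·tanh(x)   ⇒   f'(x) = 4 - 4·tanh(x)^2
  g(x) = asin(x)   ⇒   g'(x) = 1/sqrt(1 - x^2)
  lim(x→0) f'(x)/g'(x) = lim(x→0) (4 - 4·tanh(x)^2)/(1/sqrt(1 - x^2))
  = 4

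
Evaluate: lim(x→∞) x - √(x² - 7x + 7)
This is an ∞-∞ indeterminate form.

Combine fractions or rationalize to convert ∞-∞ to 0/0 form:
  lim(x→∞) x - √(x² - 7x + 7) = 7/2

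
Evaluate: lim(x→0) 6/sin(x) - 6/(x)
This is an ∞-∞ indeterminate form.

Combine fractions or rationalize to convert ∞-∞ to 0/0 form:
  lim(x→0) 6/sin(x) - 6/(x) = 0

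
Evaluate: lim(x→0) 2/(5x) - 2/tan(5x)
This is an ∞-∞ indeterminate form.

Combine fractions or rationalize to convert ∞-∞ to 0/0 form:
  lim(x→0) 2/(5x) - 2/tan(5x) = 0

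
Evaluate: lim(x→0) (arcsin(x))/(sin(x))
This is a 0/0 indeterminate form.

Apply L'Hôpital's rule: differentiate numerator and denominator separately.
  f(x) = asin(x)   ⇒   f'(x) = 1/sqrt(1 - x^2)
  g(x) = sin(x)   ⇒   g'(x) = cos(x)
  lim(x→0) f'(x)/g'(x) = lim(x→0) (1/sqrt(1 - x^2))/(cos(x))
  = 1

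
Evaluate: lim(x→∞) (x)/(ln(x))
This is an ∞/∞ indeterminate form.

Apply L'Hôpital's rule: differentiate numerator and denominator separately.
  f(x) = x   ⇒   f'(x) = 1
  g(x) = ln(x)   ⇒   g'(x) = 1/x
  lim(x→∞) f'(x)/g'(x) = lim(x→∞) (1)/(1/x)
  = ∞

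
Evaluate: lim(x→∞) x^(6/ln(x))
This is an exponential indeterminate form.

For exponential indeterminate forms, take the natural log:
  Let L = lim(x→∞) x^(6/ln(x))
  Then ln(L) = lim(x→∞) [exponent × ln(base)]
  Evaluate using L'Hôpital or standard limits, then exponentiate.
  L = e^(6)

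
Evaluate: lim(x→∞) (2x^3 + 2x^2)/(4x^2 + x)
This is an ∞/∞ indeterminate form.

Apply L'Hôpital's rule: differentiate numerator and denominator separately.
  f(x) = 2·x^3 + 2·x^2   ⇒   f'(x) = 6·x^2 + 4·x
  g(x) = 4·x^2 + x   ⇒   g'(x) = 8·x + 1
  lim(x→∞) f'(x)/g'(x) = lim(x→∞) (6·x^2 + 4·x)/(8·x + 1)
  = ∞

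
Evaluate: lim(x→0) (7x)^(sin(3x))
This is an exponential indeterminate form.

For exponential indeterminate forms, take the natural log:
  Let L = lim(x→0) (7x)^(sin(3x))
  Then ln(L) = lim(x→0) [exponent × ln(base)]
  Evaluate using L'Hôpital or standard limits, then exponentiate.
  L = 1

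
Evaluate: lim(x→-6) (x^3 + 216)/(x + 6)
This is a standard limit.

Factor or rationalize the expression:
  lim(x→-6) (x^3 + 216)/(x + 6) = 108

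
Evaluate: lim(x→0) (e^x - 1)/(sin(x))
This is a 0/0 indeterminate form.

Apply L'Hôpital's rule: differentiate numerator and denominator separately.
  f(x) = e^(x) - 1   ⇒   f'(x) = e^(x)
  g(x) = sin(x)   ⇒   g'(x) = cos(x)
  lim(x→0) f'(x)/g'(x) = lim(x→0) (e^(x))/(cos(x))
  = 1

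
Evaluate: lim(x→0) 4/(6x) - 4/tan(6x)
This is an ∞-∞ indeterminate form.

Combine fractions or rationalize to convert ∞-∞ to 0/0 form:
  lim(x→0) 4/(6x) - 4/tan(6x) = 0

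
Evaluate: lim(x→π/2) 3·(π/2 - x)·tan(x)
This is a 0·∞ indeterminate form.

Rewrite 0·∞ as a quotient (0/0 or ∞/∞ form), then apply L'Hôpital's rule:
  lim(x→π/2) 3·(π/2 - x)·tan(x) = 3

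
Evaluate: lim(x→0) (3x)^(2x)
This is an exponential indeterminate form.

For exponential indeterminate forms, take the natural log:
  Let L = lim(x→0) (3x)^(2x)
  Then ln(L) = lim(x→0) [exponent × ln(base)]
  Evaluate using L'Hôpital or standard limits, then exponentiate.
  L = 1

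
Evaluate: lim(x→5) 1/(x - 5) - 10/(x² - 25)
This is an ∞-∞ indeterminate form.

Combine fractions or rationalize to convert ∞-∞ to 0/0 form:
  lim(x→5) 1/(x - 5) - 10/(x² - 25) = 1/10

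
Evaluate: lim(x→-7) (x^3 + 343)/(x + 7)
This is a standard limit.

Factor or rationalize the expression:
  lim(x→-7) (x^3 + 343)/(x + 7) = 147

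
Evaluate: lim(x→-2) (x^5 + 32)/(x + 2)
This is a standard limit.

Factor or rationalize the expression:
  lim(x→-2) (x^5 + 32)/(x + 2) = 80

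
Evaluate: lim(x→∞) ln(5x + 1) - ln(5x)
This is an ∞-∞ indeterminate form.

Combine fractions or rationalize to convert ∞-∞ to 0/0 form:
  lim(x→∞) ln(5x + 1) - ln(5x) = 0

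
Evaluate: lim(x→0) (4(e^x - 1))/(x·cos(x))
This is a 0/0 indeterminate form.

Apply L'Hôpital's rule: differentiate numerator and denominator separately.
  f(x) = 4·e^(x) - 4   ⇒   f'(x) = 4·e^(x)
  g(x) = x·cos(x)   ⇒   g'(x) = -x·sin(x) + cos(x)
  lim(x→0) f'(x)/g'(x) = lim(x→0) (4·e^(x))/(-x·sin(x) + cos(x))
  = 4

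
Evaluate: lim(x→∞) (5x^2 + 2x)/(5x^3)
This is an ∞/∞ indeterminate form.

Apply L'Hôpital's rule: differentiate numerator and denominator separately.
  f(x) = 5·x^2 + 2·x   ⇒   f'(x) = 10·x + 2
  g(x) = 5·x^3   ⇒   g'(x) = 15·x^2
  lim(x→∞) f'(x)/g'(x) = lim(x→∞) (10·x + 2)/(15·x^2)
  = 0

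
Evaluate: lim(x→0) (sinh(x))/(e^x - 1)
This is a 0/0 indeterminate form.

Apply L'Hôpital's rule: differentiate numerator and denominator separately.
  f(x) = sinh(x)   ⇒   f'(x) = cosh(x)
  g(x) = e^(x) - 1   ⇒   g'(x) = e^(x)
  lim(x→0) f'(x)/g'(x) = lim(x→0) (cosh(x))/(e^(x))
  = 1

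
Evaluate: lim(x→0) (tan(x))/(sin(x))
This is a 0/0 indeterminate form.

Apply L'Hôpital's rule: differentiate numerator and denominator separately.
  f(x) = tan(x)   ⇒   f'(x) = tan(x)^2 + 1
  g(x) = sin(x)   ⇒   g'(x) = cos(x)
  lim(x→0) f'(x)/g'(x) = lim(x→0) (tan(x)^2 + 1)/(cos(x))
  = 1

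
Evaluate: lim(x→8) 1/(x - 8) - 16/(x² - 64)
This is an ∞-∞ indeterminate form.

Combine fractions or rationalize to convert ∞-∞ to 0/0 form:
  lim(x→8) 1/(x - 8) - 16/(x² - 64) = 1/16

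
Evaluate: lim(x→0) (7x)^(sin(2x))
This is an exponential indeterminate form.

For exponential indeterminate forms, take the natural log:
  Let L = lim(x→0) (7x)^(sin(2x))
  Then ln(L) = lim(x→0) [exponent × ln(base)]
  Evaluate using L'Hôpital or standard limits, then exponentiate.
  L = 1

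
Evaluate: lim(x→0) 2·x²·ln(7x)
This is a 0·∞ indeterminate form.

Rewrite 0·∞ as a quotient (0/0 or ∞/∞ form), then apply L'Hôpital's rule:
  lim(x→0) 2·x²·ln(7x) = 0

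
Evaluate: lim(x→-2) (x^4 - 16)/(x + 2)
This is a standard limit.

Factor or rationalize the expression:
  lim(x→-2) (x^4 - 16)/(x + 2) = -32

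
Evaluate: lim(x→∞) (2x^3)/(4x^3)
This is an ∞/∞ indeterminate form.

Apply L'Hôpital's rule: differentiate numerator and denominator separately.
  f(x) = 2·x^3   ⇒   f'(x) = 6·x^2
  g(x) = 4·x^3   ⇒   g'(x) = 12·x^2
  lim(x→∞) f'(x)/g'(x) = lim(x→∞) (6·x^2)/(12·x^2)
  = 1/2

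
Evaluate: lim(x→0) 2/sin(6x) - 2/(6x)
This is an ∞-∞ indeterminate form.

Combine fractions or rationalize to convert ∞-∞ to 0/0 form:
  lim(x→0) 2/sin(6x) - 2/(6x) = 0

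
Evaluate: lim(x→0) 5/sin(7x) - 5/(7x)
This is an ∞-∞ indeterminate form.

Combine fractions or rationalize to convert ∞-∞ to 0/0 form:
  lim(x→0) 5/sin(7x) - 5/(7x) = 0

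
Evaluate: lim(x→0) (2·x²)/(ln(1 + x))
This is a 0/0 indeterminate form.

Apply L'Hôpital's rule: differentiate numerator and denominator separately.
  f(x) = 2·x^2   ⇒   f'(x) = 4·x
  g(x) = ln(x + 1)   ⇒   g'(x) = 1/(x + 1)
  lim(x→0) f'(x)/g'(x) = lim(x→0) (4·x)/(1/(x + 1))
  = 0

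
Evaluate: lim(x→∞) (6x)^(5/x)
This is an exponential indeterminate form.

For exponential indeterminate forms, take the natural log:
  Let L = lim(x→∞) (6x)^(5/x)
  Then ln(L) = lim(x→∞) [exponent × ln(base)]
  Evaluate using L'Hôpital or standard limits, then exponentiate.
  L = 1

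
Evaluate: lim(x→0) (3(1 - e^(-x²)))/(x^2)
This is a 0/0 indeterminate form.

Apply L'Hôpital's rule: differentiate numerator and denominator separately.
  f(x) = 3 - 3·e^(-x^2)   ⇒   f'(x) = 6·x·e^(-x^2)
  g(x) = x^2   ⇒   g'(x) = 2·x
  lim(x→0) f'(x)/g'(x) = lim(x→0) (6·x·e^(-x^2))/(2·x)
  = 3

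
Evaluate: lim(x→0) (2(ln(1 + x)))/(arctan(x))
This is a 0/0 indeterminate form.

Apply L'Hôpital's rule: differentiate numerator and denominator separately.
  f(x) = 2·ln(x + 1)   ⇒   f'(x) = 2/(x + 1)
  g(x) = atan(x)   ⇒   g'(x) = 1/(x^2 + 1)
  lim(x→0) f'(x)/g'(x) = lim(x→0) (2/(x + 1))/(1/(x^2 + 1))
  = 2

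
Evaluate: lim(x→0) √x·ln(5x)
This is a 0·∞ indeterminate form.

Rewrite 0·∞ as a quotient (0/0 or ∞/∞ form), then apply L'Hôpital's rule:
  lim(x→0) √x·ln(5x) = 0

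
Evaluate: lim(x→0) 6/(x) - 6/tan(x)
This is an ∞-∞ indeterminate form.

Combine fractions or rationalize to convert ∞-∞ to 0/0 form:
  lim(x→0) 6/(x) - 6/tan(x) = 0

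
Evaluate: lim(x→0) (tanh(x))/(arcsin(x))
This is a 0/0 indeterminate form.

Apply L'Hôpital's rule: differentiate numerator and denominator separately.
  f(x) = tanh(x)   ⇒   f'(x) = 1 - tanh(x)^2
  g(x) = asin(x)   ⇒   g'(x) = 1/sqrt(1 - x^2)
  lim(x→0) f'(x)/g'(x) = lim(x→0) (1 - tanh(x)^2)/(1/sqrt(1 - x^2))
  = 1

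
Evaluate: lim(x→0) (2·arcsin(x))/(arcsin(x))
This is a 0/0 indeterminate form.

Apply L'Hôpital's rule: differentiate numerator and denominator separately.
  f(x) = 2·asin(x)   ⇒   f'(x) = 2/sqrt(1 - x^2)
  g(x) = asin(x)   ⇒   g'(x) = 1/sqrt(1 - x^2)
  lim(x→0) f'(x)/g'(x) = lim(x→0) (2/sqrt(1 - x^2))/(1/sqrt(1 - x^2))
  = 2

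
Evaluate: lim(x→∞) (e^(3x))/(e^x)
This is an ∞/∞ indeterminate form.

Apply L'Hôpital's rule: differentiate numerator and denominator separately.
  f(x) = e^(3·x)   ⇒   f'(x) = 3·e^(3·x)
  g(x) = e^(x)   ⇒   g'(x) = e^(x)
  lim(x→∞) f'(x)/g'(x) = lim(x→∞) (3·e^(3·x))/(e^(x))
  = ∞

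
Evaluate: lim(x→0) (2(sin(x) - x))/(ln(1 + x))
This is a 0/0 indeterminate form.

Apply L'Hôpital's rule: differentiate numerator and denominator separately.
  f(x) = -2·x + 2·sin(x)   ⇒   f'(x) = 2·cos(x) - 2
  g(x) = ln(x + 1)   ⇒   g'(x) = 1/(x + 1)
  lim(x→0) f'(x)/g'(x) = lim(x→0) (2·cos(x) - 2)/(1/(x + 1))
  = 0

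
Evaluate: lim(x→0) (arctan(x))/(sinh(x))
This is a 0/0 indeterminate form.

Apply L'Hôpital's rule: differentiate numerator and denominator separately.
  f(x) = atan(x)   ⇒   f'(x) = 1/(x^2 + 1)
  g(x) = sinh(x)   ⇒   g'(x) = cosh(x)
  lim(x→0) f'(x)/g'(x) = lim(x→0) (1/(x^2 + 1))/(cosh(x))
  = 1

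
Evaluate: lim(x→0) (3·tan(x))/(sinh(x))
This is a 0/0 indeterminate form.

Apply L'Hôpital's rule: differentiate numerator and denominator separately.
  f(x) = 3·tan(x)   ⇒   f'(x) = 3·tan(x)^2 + 3
  g(x) = sinh(x)   ⇒   g'(x) = cosh(x)
  lim(x→0) f'(x)/g'(x) = lim(x→0) (3·tan(x)^2 + 3)/(cosh(x))
  = 3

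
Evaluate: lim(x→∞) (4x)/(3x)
This is an ∞/∞ indeterminate form.

Apply L'Hôpital's rule: differentiate numerator and denominator separately.
  f(x) = 4·x   ⇒   f'(x) = 4
  g(x) = 3·x   ⇒   g'(x) = 3
  lim(x→∞) f'(x)/g'(x) = lim(x→∞) (4)/(3)
  = 4/3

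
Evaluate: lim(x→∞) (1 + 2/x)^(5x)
This is an exponential indeterminate form.

For exponential indeterminate forms, take the natural log:
  Let L = lim(x→∞) (1 + 2/x)^(5x)
  Then ln(L) = lim(x→∞) [exponent × ln(base)]
  Evaluate using L'Hôpital or standard limits, then exponentiate.
  L = e^(10)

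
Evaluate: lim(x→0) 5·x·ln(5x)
This is a 0·∞ indeterminate form.

Rewrite 0·∞ as a quotient (0/0 or ∞/∞ form), then apply L'Hôpital's rule:
  lim(x→0) 5·x·ln(5x) = 0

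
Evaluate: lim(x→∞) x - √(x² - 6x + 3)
This is an ∞-∞ indeterminate form.

Combine fractions or rationalize to convert ∞-∞ to 0/0 form:
  lim(x→∞) x - √(x² - 6x + 3) = 3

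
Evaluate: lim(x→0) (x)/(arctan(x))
This is a 0/0 indeterminate form.

Apply L'Hôpital's rule: differentiate numerator and denominator separately.
  f(x) = x   ⇒   f'(x) = 1
  g(x) = atan(x)   ⇒   g'(x) = 1/(x^2 + 1)
  lim(x→0) f'(x)/g'(x) = lim(x→0) (1)/(1/(x^2 + 1))
  = 1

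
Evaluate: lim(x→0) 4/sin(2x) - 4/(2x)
This is an ∞-∞ indeterminate form.

Combine fractions or rationalize to convert ∞-∞ to 0/0 form:
  lim(x→0) 4/sin(2x) - 4/(2x) = 0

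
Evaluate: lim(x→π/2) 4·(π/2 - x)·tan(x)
This is a 0·∞ indeterminate form.

Rewrite 0·∞ as a quotient (0/0 or ∞/∞ form), then apply L'Hôpital's rule:
  lim(x→π/2) 4·(π/2 - x)·tan(x) = 4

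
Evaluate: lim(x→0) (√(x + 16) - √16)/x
This is a standard limit.

Factor or rationalize the expression:
  lim(x→0) (√(x + 16) - √16)/x = 1/8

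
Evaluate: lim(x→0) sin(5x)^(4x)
This is an exponential indeterminate form.

For exponential indeterminate forms, take the natural log:
  Let L = lim(x→0) sin(5x)^(4x)
  Then ln(L) = lim(x→0) [exponent × ln(base)]
  Evaluate using L'Hôpital or standard limits, then exponentiate.
  L = 1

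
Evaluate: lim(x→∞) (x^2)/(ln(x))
This is an ∞/∞ indeterminate form.

Apply L'Hôpital's rule: differentiate numerator and denominator separately.
  f(x) = x^2   ⇒   f'(x) = 2·x
  g(x) = ln(x)   ⇒   g'(x) = 1/x
  lim(x→∞) f'(x)/g'(x) = lim(x→∞) (2·x)/(1/x)
  = ∞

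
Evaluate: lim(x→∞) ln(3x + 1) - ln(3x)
This is an ∞-∞ indeterminate form.

Combine fractions or rationalize to convert ∞-∞ to 0/0 form:
  lim(x→∞) ln(3x + 1) - ln(3x) = 0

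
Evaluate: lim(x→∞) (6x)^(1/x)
This is an exponential indeterminate form.

For exponential indeterminate forms, take the natural log:
  Let L = lim(x→∞) (6x)^(1/x)
  Then ln(L) = lim(x→∞) [exponent × ln(base)]
  Evaluate using L'Hôpital or standard limits, then exponentiate.
  L = 1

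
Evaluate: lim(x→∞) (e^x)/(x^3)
This is an ∞/∞ indeterminate form.

Apply L'Hôpital's rule: differentiate numerator and denominator separately.
  f(x) = e^(x)   ⇒   f'(x) = e^(x)
  g(x) = x^3   ⇒   g'(x) = 3·x^2
  lim(x→∞) f'(x)/g'(x) = lim(x→∞) (e^(x))/(3·x^2)
  = ∞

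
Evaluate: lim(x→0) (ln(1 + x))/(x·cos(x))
This is a 0/0 indeterminate form.

Apply L'Hôpital's rule: differentiate numerator and denominator separately.
  f(x) = ln(x + 1)   ⇒   f'(x) = 1/(x + 1)
  g(x) = x·cos(x)   ⇒   g'(x) = -x·sin(x) + cos(x)
  lim(x→0) f'(x)/g'(x) = lim(x→0) (1/(x + 1))/(-x·sin(x) + cos(x))
  = 1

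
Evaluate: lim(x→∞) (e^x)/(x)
This is an ∞/∞ indeterminate form.

Apply L'Hôpital's rule: differentiate numerator and denominator separately.
  f(x) = e^(x)   ⇒   f'(x) = e^(x)
  g(x) = x   ⇒   g'(x) = 1
  lim(x→∞) f'(x)/g'(x) = lim(x→∞) (e^(x))/(1)
  = ∞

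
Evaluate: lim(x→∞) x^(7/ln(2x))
This is an exponential indeterminate form.

For exponential indeterminate forms, take the natural log:
  Let L = lim(x→∞) x^(7/ln(2x))
  Then ln(L) = lim(x→∞) [exponent × ln(base)]
  Evaluate using L'Hôpital or standard limits, then exponentiate.
  L = e^(7)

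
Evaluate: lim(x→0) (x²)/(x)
This is a 0/0 indeterminate form.

Apply L'Hôpital's rule: differentiate numerator and denominator separately.
  f(x) = x^2   ⇒   f'(x) = 2·x
  g(x) = x   ⇒   g'(x) = 1
  lim(x→0) f'(x)/g'(x) = lim(x→0) (2·x)/(1)
  = 0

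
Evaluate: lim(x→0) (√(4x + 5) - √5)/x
This is a standard limit.

Factor or rationalize the expression:
  lim(x→0) (√(4x + 5) - √5)/x = 2·sqrt(5)/5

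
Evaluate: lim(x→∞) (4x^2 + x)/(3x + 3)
This is an ∞/∞ indeterminate form.

Apply L'Hôpital's rule: differentiate numerator and denominator separately.
  f(x) = 4·x^2 + x   ⇒   f'(x) = 8·x + 1
  g(x) = 3·x + 3   ⇒   g'(x) = 3
  lim(x→∞) f'(x)/g'(x) = lim(x→∞) (8·x + 1)/(3)
  = ∞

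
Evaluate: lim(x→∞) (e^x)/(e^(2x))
This is an ∞/∞ indeterminate form.

Apply L'Hôpital's rule: differentiate numerator and denominator separately.
  f(x) = e^(x)   ⇒   f'(x) = e^(x)
  g(x) = e^(2·x)   ⇒   g'(x) = 2·e^(2·x)
  lim(x→∞) f'(x)/g'(x) = lim(x→∞) (e^(x))/(2·e^(2·x))
  = 0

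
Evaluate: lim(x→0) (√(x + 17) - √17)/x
This is a standard limit.

Factor or rationalize the expression:
  lim(x→0) (√(x + 17) - √17)/x = sqrt(17)/34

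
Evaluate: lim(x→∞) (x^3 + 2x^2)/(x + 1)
This is an ∞/∞ indeterminate form.

Apply L'Hôpital's rule: differentiate numerator and denominator separately.
  f(x) = x^3 + 2·x^2   ⇒   f'(x) = 3·x^2 + 4·x
  g(x) = x + 1   ⇒   g'(x) = 1
  lim(x→∞) f'(x)/g'(x) = lim(x→∞) (3·x^2 + 4·x)/(1)
  = ∞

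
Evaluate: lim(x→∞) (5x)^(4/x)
This is an exponential indeterminate form.

For exponential indeterminate forms, take the natural log:
  Let L = lim(x→∞) (5x)^(4/x)
  Then ln(L) = lim(x→∞) [exponent × ln(base)]
  Evaluate using L'Hôpital or standard limits, then exponentiate.
  L = 1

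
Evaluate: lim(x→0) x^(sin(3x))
This is an exponential indeterminate form.

For exponential indeterminate forms, take the natural log:
  Let L = lim(x→0) x^(sin(3x))
  Then ln(L) = lim(x→0) [exponent × ln(base)]
  Evaluate using L'Hôpital or standard limits, then exponentiate.
  L = 1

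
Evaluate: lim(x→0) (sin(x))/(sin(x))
This is a 0/0 indeterminate form.

Apply L'Hôpital's rule: differentiate numerator and denominator separately.
  f(x) = sin(x)   ⇒   f'(x) = cos(x)
  g(x) = sin(x)   ⇒   g'(x) = cos(x)
  lim(x→0) f'(x)/g'(x) = lim(x→0) (cos(x))/(cos(x))
  = 1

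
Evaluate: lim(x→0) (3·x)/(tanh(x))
This is a 0/0 indeterminate form.

Apply L'Hôpital's rule: differentiate numerator and denominator separately.
  f(x) = 3·x   ⇒   f'(x) = 3
  g(x) = tanh(x)   ⇒   g'(x) = 1 - tanh(x)^2
  lim(x→0) f'(x)/g'(x) = lim(x→0) (3)/(1 - tanh(x)^2)
  = 3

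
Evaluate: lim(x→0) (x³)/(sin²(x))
This is a 0/0 indeterminate form.

Apply L'Hôpital's rule: differentiate numerator and denominator separately.
  f(x) = x^3   ⇒   f'(x) = 3·x^2
  g(x) = sin(x)^2   ⇒   g'(x) = 2·sin(x)·cos(x)
  lim(x→0) f'(x)/g'(x) = lim(x→0) (3·x^2)/(2·sin(x)·cos(x))
  = 0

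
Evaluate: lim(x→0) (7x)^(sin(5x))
This is an exponential indeterminate form.

For exponential indeterminate forms, take the natural log:
  Let L = lim(x→0) (7x)^(sin(5x))
  Then ln(L) = lim(x→0) [exponent × ln(base)]
  Evaluate using L'Hôpital or standard limits, then exponentiate.
  L = 1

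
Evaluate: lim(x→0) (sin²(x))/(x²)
This is a 0/0 indeterminate form.

Apply L'Hôpital's rule: differentiate numerator and denominator separately.
  f(x) = sin(x)^2   ⇒   f'(x) = 2·sin(x)·cos(x)
  g(x) = x^2   ⇒   g'(x) = 2·x
  lim(x→0) f'(x)/g'(x) = lim(x→0) (2·sin(x)·cos(x))/(2·x)
  = 1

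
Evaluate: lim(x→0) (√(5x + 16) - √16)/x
This is a standard limit.

Factor or rationalize the expression:
  lim(x→0) (√(5x + 16) - √16)/x = 5/8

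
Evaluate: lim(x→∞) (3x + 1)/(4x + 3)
This is an ∞/∞ indeterminate form.

Apply L'Hôpital's rule: differentiate numerator and denominator separately.
  f(x) = 3·x + 1   ⇒   f'(x) = 3
  g(x) = 4·x + 3   ⇒   g'(x) = 4
  lim(x→∞) f'(x)/g'(x) = lim(x→∞) (3)/(4)
  = 3/4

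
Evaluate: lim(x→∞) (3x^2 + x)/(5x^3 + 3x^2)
This is an ∞/∞ indeterminate form.

Apply L'Hôpital's rule: differentiate numerator and denominator separately.
  f(x) = 3·x^2 + x   ⇒   f'(x) = 6·x + 1
  g(x) = 5·x^3 + 3·x^2   ⇒   g'(x) = 15·x^2 + 6·x
  lim(x→∞) f'(x)/g'(x) = lim(x→∞) (6·x + 1)/(15·x^2 + 6·x)
  = 0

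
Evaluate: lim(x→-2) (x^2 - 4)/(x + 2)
This is a standard limit.

Factor or rationalize the expression:
  lim(x→-2) (x^2 - 4)/(x + 2) = -4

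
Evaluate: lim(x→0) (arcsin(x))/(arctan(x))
This is a 0/0 indeterminate form.

Apply L'Hôpital's rule: differentiate numerator and denominator separately.
  f(x) = asin(x)   ⇒   f'(x) = 1/sqrt(1 - x^2)
  g(x) = atan(x)   ⇒   g'(x) = 1/(x^2 + 1)
  lim(x→0) f'(x)/g'(x) = lim(x→0) (1/sqrt(1 - x^2))/(1/(x^2 + 1))
  = 1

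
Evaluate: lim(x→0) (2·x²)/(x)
This is a 0/0 indeterminate form.

Apply L'Hôpital's rule: differentiate numerator and denominator separately.
  f(x) = 2·x^2   ⇒   f'(x) = 4·x
  g(x) = x   ⇒   g'(x) = 1
  lim(x→0) f'(x)/g'(x) = lim(x→0) (4·x)/(1)
  = 0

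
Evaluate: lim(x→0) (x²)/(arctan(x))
This is a 0/0 indeterminate form.

Apply L'Hôpital's rule: differentiate numerator and denominator separately.
  f(x) = x^2   ⇒   f'(x) = 2·x
  g(x) = atan(x)   ⇒   g'(x) = 1/(x^2 + 1)
  lim(x→0) f'(x)/g'(x) = lim(x→0) (2·x)/(1/(x^2 + 1))
  = 0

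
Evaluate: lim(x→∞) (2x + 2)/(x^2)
This is an ∞/∞ indeterminate form.

Apply L'Hôpital's rule: differentiate numerator and denominator separately.
  f(x) = 2·x + 2   ⇒   f'(x) = 2
  g(x) = x^2   ⇒   g'(x) = 2·x
  lim(x→∞) f'(x)/g'(x) = lim(x→∞) (2)/(2·x)
  = 0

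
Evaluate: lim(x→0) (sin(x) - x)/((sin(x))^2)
This is a 0/0 indeterminate form.

Apply L'Hôpital's rule: differentiate numerator and denominator separately.
  f(x) = -x + sin(x)   ⇒   f'(x) = cos(x) - 1
  g(x) = sin(x)^2   ⇒   g'(x) = 2·sin(x)·cos(x)
  lim(x→0) f'(x)/g'(x) = lim(x→0) (cos(x) - 1)/(2·sin(x)·cos(x))
  = 0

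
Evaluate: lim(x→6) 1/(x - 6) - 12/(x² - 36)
This is an ∞-∞ indeterminate form.

Combine fractions or rationalize to convert ∞-∞ to 0/0 form:
  lim(x→6) 1/(x - 6) - 12/(x² - 36) = 1/12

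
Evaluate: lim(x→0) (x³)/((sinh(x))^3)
This is a 0/0 indeterminate form.

Apply L'Hôpital's rule: differentiate numerator and denominator separately.
  f(x) = x^3   ⇒   f'(x) = 3·x^2
  g(x) = sinh(x)^3   ⇒   g'(x) = 3·sinh(x)^2·cosh(x)
  lim(x→0) f'(x)/g'(x) = lim(x→0) (3·x^2)/(3·sinh(x)^2·cosh(x))
  = 1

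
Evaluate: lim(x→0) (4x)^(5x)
This is an exponential indeterminate form.

For exponential indeterminate forms, take the natural log:
  Let L = lim(x→0) (4x)^(5x)
  Then ln(L) = lim(x→0) [exponent × ln(base)]
  Evaluate using L'Hôpital or standard limits, then exponentiate.
  L = 1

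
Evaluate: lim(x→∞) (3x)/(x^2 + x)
This is an ∞/∞ indeterminate form.

Apply L'Hôpital's rule: differentiate numerator and denominator separately.
  f(x) = 3·x   ⇒   f'(x) = 3
  g(x) = x^2 + x   ⇒   g'(x) = 2·x + 1
  lim(x→∞) f'(x)/g'(x) = lim(x→∞) (3)/(2·x + 1)
  = 0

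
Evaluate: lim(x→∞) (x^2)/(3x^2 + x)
This is an ∞/∞ indeterminate form.

Apply L'Hôpital's rule: differentiate numerator and denominator separately.
  f(x) = x^2   ⇒   f'(x) = 2·x
  g(x) = 3·x^2 + x   ⇒   g'(x) = 6·x + 1
  lim(x→∞) f'(x)/g'(x) = lim(x→∞) (2·x)/(6·x + 1)
  = 1/3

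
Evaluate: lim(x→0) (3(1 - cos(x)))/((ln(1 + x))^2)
This is a 0/0 indeterminate form.

Apply L'Hôpital's rule: differentiate numerator and denominator separately.
  f(x) = 3 - 3·cos(x)   ⇒   f'(x) = 3·sin(x)
  g(x) = ln(x + 1)^2   ⇒   g'(x) = 2·ln(x + 1)/(x + 1)
  lim(x→0) f'(x)/g'(x) = lim(x→0) (3·sin(x))/(2·ln(x + 1)/(x + 1))
  = 3/2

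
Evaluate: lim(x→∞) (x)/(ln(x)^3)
This is an ∞/∞ indeterminate form.

Apply L'Hôpital's rule: differentiate numerator and denominator separately.
  f(x) = x   ⇒   f'(x) = 1
  g(x) = ln(x)^3   ⇒   g'(x) = 3·ln(x)^2/x
  lim(x→∞) f'(x)/g'(x) = lim(x→∞) (1)/(3·ln(x)^2/x)
  = ∞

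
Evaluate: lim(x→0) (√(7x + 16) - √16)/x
This is a standard limit.

Factor or rationalize the expression:
  lim(x→0) (√(7x + 16) - √16)/x = 7/8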